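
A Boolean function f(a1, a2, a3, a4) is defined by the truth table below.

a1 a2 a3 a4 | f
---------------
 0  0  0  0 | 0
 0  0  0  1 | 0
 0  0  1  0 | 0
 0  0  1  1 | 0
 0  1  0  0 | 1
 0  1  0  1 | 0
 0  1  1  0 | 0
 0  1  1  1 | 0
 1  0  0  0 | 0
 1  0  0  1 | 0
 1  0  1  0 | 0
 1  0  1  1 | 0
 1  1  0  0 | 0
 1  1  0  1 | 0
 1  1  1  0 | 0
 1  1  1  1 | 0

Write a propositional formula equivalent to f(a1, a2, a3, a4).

f(a1, a2, a3, a4) = ((not a1 and a2) and not a3) and not a4

f is 1 on exactly one input, (0,1,0,0), whose minterm is ¬a1·a2·¬a3·¬a4. So f is just that conjunction.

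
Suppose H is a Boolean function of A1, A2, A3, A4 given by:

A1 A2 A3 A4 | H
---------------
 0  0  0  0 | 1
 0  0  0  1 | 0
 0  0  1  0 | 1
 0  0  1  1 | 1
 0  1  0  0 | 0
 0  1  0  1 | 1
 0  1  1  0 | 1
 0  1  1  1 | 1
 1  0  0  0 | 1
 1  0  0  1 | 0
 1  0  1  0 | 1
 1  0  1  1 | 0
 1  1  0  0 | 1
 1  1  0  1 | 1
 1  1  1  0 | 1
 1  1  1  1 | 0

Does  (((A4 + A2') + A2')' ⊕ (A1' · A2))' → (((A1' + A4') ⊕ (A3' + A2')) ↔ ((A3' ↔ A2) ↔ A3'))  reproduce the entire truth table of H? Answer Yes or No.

Evaluate (((A4 + A2') + A2')' ⊕ (A1' · A2))' → (((A1' + A4') ⊕ (A3' + A2')) ↔ ((A3' ↔ A2) ↔ A3')) on each row and compare to H:
  A1=0, A2=0, A3=0, A4=0: formula gives 1, H = 1 ✓
  A1=0, A2=0, A3=0, A4=1: formula gives 1, but H = 0 ✗
Since they disagree at (0,0,0,1), the expression is not a correct formula for H.

No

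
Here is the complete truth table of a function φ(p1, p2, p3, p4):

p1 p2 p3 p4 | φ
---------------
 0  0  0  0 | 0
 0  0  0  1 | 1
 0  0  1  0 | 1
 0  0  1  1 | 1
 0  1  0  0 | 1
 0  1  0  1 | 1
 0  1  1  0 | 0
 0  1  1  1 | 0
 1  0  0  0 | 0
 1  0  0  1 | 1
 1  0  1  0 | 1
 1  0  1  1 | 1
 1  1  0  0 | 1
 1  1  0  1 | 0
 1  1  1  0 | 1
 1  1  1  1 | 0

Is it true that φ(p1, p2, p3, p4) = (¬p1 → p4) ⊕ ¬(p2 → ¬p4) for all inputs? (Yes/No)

No

Check the formula against φ row by row:
  p1=0, p2=0, p3=0, p4=0: formula gives 0, φ = 0 ✓
  p1=0, p2=0, p3=0, p4=1: formula gives 1, φ = 1 ✓
  p1=0, p2=0, p3=1, p4=0: formula gives 0, but φ = 1 ✗
A single disagreement suffices: at (0,0,1,0) they differ, so the formula does not compute φ.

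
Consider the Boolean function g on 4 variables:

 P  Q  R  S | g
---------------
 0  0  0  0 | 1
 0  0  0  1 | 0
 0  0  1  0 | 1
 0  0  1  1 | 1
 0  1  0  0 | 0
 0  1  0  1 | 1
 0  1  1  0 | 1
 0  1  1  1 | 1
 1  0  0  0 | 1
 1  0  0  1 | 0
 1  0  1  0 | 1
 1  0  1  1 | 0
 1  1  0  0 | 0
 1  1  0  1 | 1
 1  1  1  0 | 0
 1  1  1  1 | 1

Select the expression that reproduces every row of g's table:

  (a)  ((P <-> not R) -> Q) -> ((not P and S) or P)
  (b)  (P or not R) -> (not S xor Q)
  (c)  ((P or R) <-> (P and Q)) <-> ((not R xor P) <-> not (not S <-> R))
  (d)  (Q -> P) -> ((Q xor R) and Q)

b

(a): at (0,0,0,0) it gives 0, but g = 1 — eliminated.
(c): at (0,0,1,0) it gives 0, but g = 1 — eliminated.
(d): at (0,0,0,0) it gives 0, but g = 1 — eliminated.
That leaves (b). Evaluating it on every row reproduces the table of g exactly.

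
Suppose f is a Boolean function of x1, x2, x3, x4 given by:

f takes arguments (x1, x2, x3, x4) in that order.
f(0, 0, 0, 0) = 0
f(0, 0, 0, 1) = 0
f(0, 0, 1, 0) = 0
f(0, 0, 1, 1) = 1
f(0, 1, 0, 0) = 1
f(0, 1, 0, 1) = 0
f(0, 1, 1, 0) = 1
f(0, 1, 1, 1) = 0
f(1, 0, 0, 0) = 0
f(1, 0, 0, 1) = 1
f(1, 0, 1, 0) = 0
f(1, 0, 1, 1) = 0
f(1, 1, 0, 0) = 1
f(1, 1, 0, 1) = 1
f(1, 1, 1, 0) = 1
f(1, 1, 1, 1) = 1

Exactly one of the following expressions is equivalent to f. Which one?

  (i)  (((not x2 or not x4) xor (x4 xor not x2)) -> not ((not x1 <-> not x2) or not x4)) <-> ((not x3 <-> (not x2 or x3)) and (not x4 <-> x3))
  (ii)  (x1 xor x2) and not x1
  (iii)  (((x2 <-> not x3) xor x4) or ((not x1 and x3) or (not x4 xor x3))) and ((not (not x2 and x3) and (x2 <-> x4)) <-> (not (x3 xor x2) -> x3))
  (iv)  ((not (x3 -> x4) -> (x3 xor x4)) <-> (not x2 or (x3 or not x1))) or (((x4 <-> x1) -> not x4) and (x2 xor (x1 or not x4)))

(ii) disagrees with f on (0,0,1,1) (formula → 0, table → 1); rule it out.
(iii) disagrees with f on (0,0,0,1) (formula → 1, table → 0); rule it out.
(iv) disagrees with f on (0,0,0,0) (formula → 1, table → 0); rule it out.
Only (i) survives; checking it on all 16 rows confirms it matches f.

i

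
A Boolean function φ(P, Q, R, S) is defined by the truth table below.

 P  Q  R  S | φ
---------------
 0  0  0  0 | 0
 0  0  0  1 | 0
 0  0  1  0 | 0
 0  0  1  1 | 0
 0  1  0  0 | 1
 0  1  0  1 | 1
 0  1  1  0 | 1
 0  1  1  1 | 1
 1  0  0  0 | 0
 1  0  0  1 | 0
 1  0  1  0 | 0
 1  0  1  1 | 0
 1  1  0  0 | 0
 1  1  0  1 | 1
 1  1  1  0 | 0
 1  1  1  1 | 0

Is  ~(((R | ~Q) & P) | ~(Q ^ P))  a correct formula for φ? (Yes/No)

No

Check the formula against φ row by row:
  P=0, Q=0, R=0, S=0: formula gives 0, φ = 0 ✓
  P=0, Q=0, R=0, S=1: formula gives 0, φ = 0 ✓
  P=0, Q=0, R=1, S=0: formula gives 0, φ = 0 ✓
  P=0, Q=0, R=1, S=1: formula gives 0, φ = 0 ✓
  …
  P=1, Q=1, R=0, S=1: formula gives 0, but φ = 1 ✗
Row (1,1,0,1) is a counterexample, so the formula is not equivalent to φ.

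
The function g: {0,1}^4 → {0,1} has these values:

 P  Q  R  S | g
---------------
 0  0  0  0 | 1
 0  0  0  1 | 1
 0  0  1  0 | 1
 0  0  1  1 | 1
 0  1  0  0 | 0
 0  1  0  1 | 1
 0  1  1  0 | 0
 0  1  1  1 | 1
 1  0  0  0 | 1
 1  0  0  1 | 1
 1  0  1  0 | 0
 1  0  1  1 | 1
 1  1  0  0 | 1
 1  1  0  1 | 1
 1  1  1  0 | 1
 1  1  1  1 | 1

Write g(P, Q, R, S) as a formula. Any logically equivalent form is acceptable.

g is 0 on only 3 rows — (0,1,0,0), (0,1,1,0), (1,0,1,0). Writing each as a minterm (¬P·Q·¬R·¬S, ¬P·Q·R·¬S, P·¬Q·R·¬S) and OR-ing them characterizes exactly where g=0, so g is the negation of that disjunction.

g(P, Q, R, S) = ¬(((((¬P ∧ Q) ∧ ¬R) ∧ ¬S) ∨ (((¬P ∧ Q) ∧ R) ∧ ¬S)) ∨ (((P ∧ ¬Q) ∧ R) ∧ ¬S))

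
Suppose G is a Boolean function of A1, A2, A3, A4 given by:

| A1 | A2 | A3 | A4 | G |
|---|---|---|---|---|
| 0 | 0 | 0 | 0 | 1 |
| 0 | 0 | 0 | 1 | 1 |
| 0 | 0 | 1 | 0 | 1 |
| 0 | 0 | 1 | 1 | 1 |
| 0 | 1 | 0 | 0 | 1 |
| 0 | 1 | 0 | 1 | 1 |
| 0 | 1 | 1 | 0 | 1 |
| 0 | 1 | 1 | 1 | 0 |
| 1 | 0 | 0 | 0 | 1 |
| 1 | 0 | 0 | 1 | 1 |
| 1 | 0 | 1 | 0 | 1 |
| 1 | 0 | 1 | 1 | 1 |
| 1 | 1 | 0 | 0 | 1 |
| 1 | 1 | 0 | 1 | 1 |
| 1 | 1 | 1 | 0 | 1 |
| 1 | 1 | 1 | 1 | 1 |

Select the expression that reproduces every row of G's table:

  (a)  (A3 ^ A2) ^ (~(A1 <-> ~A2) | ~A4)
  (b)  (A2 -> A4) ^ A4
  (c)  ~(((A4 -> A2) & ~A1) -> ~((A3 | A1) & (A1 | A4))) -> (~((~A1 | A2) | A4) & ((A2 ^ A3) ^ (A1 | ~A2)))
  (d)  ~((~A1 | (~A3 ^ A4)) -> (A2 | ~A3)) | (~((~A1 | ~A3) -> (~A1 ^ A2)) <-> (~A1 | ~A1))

c

(a): at (0,0,1,0) it gives 0, but G = 1 — eliminated.
(b): at (0,0,0,1) it gives 0, but G = 1 — eliminated.
(d): at (0,0,0,0) it gives 0, but G = 1 — eliminated.
Only (c) survives; checking it on all 16 rows confirms it matches G.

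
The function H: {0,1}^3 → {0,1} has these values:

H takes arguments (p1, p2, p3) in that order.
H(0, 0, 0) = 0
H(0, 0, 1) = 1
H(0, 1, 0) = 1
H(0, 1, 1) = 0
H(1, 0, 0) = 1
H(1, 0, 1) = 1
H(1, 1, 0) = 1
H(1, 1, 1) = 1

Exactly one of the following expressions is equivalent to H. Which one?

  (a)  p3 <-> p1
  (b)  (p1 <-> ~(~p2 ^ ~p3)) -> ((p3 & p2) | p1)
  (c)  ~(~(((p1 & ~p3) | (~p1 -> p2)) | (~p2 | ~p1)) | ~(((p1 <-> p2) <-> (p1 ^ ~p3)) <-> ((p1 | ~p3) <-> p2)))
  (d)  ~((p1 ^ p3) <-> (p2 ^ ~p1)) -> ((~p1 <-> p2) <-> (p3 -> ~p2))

d

(a) disagrees with H on (0,0,0) (formula → 1, table → 0); rule it out.
(b) disagrees with H on (0,0,0) (formula → 1, table → 0); rule it out.
(c) disagrees with H on (0,0,1) (formula → 0, table → 1); rule it out.
Only (d) survives; checking it on all 8 rows confirms it matches H.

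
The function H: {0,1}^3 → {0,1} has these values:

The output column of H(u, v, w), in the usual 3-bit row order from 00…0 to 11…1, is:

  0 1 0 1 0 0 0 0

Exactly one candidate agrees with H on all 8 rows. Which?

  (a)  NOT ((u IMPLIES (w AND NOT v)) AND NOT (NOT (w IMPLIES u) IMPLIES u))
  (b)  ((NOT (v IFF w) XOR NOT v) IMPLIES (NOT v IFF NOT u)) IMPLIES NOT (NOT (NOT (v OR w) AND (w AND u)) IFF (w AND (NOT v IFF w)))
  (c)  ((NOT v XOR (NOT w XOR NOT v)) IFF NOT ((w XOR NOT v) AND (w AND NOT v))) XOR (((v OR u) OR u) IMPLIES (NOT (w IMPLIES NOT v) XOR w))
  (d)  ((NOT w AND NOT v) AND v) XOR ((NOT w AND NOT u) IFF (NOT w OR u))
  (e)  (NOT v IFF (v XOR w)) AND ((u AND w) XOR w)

e

(a): at (0,0,0) it gives 1, but H = 0 — eliminated.
(b): at (0,0,0) it gives 1, but H = 0 — eliminated.
(c): at (0,1,0) it gives 1, but H = 0 — eliminated.
(d): at (0,0,0) it gives 1, but H = 0 — eliminated.
Only (e) survives; checking it on all 8 rows confirms it matches H.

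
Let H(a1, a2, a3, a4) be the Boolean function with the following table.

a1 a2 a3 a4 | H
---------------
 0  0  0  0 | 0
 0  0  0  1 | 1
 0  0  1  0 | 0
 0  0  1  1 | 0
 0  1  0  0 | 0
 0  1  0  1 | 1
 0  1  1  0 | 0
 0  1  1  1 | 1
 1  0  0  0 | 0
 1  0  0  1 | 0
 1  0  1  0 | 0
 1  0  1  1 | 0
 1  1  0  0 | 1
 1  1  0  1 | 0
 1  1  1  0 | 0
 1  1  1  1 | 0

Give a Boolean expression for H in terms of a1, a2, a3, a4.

H=1 on 4 inputs: (0,0,0,1), (0,1,0,1), (0,1,1,1), (1,1,0,0). Reading each as a conjunction of literals (¬a1·¬a2·¬a3·a4, ¬a1·a2·¬a3·a4, ¬a1·a2·a3·a4, a1·a2·¬a3·¬a4) and taking the OR gives the canonical DNF.

H(a1, a2, a3, a4) = (((((a1' · a2') · a3') · a4) + (((a1' · a2) · a3') · a4)) + (((a1' · a2) · a3) · a4)) + (((a1 · a2) · a3') · a4')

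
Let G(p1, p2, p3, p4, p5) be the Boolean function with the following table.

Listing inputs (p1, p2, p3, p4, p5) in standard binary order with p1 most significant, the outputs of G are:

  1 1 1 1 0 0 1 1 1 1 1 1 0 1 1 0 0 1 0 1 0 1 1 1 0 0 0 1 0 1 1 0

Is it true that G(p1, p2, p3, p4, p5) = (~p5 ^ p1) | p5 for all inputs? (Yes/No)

No

Evaluate (~p5 ^ p1) | p5 on each row and compare to G:
  p1=0, p2=0, p3=0, p4=0, p5=0: formula gives 1, G = 1 ✓
  p1=0, p2=0, p3=0, p4=0, p5=1: formula gives 1, G = 1 ✓
  p1=0, p2=0, p3=0, p4=1, p5=0: formula gives 1, G = 1 ✓
  p1=0, p2=0, p3=0, p4=1, p5=1: formula gives 1, G = 1 ✓
  p1=0, p2=0, p3=1, p4=0, p5=0: formula gives 1, but G = 0 ✗
Since they disagree at (0,0,1,0,0), the expression is not a correct formula for G.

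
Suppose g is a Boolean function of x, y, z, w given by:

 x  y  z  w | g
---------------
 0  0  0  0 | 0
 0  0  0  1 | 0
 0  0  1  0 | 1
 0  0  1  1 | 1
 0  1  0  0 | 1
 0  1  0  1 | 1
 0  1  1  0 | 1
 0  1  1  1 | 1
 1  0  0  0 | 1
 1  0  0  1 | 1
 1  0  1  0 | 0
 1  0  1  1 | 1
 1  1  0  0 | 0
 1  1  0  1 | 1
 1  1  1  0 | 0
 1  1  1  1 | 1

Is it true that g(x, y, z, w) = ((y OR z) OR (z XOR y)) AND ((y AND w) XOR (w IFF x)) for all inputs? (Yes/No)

Test each input against both g and the formula:
  x=0, y=0, z=0, w=0: formula gives 0, g = 0 ✓
  x=0, y=0, z=0, w=1: formula gives 0, g = 0 ✓
  x=0, y=0, z=1, w=0: formula gives 1, g = 1 ✓
  x=0, y=0, z=1, w=1: formula gives 0, but g = 1 ✗
A single disagreement suffices: at (0,0,1,1) they differ, so the formula does not compute g.

No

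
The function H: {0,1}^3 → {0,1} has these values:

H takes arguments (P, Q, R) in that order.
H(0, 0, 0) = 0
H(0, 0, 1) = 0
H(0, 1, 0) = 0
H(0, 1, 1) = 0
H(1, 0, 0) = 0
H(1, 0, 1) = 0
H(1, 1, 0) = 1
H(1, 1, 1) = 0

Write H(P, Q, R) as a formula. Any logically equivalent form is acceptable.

H is 1 on exactly one input, (1,1,0), whose minterm is P·Q·¬R. So H is just that conjunction.

H(P, Q, R) = (P AND Q) AND NOT R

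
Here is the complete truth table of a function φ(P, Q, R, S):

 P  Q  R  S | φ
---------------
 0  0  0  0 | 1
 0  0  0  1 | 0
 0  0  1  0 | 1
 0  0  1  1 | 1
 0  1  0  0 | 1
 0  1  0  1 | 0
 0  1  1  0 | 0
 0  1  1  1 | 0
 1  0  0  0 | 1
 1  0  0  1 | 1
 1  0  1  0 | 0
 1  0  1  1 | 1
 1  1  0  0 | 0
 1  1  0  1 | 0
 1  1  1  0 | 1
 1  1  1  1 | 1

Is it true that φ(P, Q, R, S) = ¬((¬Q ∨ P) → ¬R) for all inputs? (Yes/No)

Check the formula against φ row by row:
  P=0, Q=0, R=0, S=0: formula gives 0, but φ = 1 ✗
Row (0,0,0,0) is a counterexample, so the formula is not equivalent to φ.

No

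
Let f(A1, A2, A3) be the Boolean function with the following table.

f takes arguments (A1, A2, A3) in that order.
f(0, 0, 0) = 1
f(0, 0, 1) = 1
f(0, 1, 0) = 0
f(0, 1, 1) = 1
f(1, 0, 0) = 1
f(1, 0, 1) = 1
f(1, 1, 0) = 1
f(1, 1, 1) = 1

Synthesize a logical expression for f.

f(A1, A2, A3) = ((A1' · A2) · A3')'

f is 0 on exactly one input, (0,1,0), whose minterm is ¬A1·A2·¬A3. So f is the negation of that single conjunction.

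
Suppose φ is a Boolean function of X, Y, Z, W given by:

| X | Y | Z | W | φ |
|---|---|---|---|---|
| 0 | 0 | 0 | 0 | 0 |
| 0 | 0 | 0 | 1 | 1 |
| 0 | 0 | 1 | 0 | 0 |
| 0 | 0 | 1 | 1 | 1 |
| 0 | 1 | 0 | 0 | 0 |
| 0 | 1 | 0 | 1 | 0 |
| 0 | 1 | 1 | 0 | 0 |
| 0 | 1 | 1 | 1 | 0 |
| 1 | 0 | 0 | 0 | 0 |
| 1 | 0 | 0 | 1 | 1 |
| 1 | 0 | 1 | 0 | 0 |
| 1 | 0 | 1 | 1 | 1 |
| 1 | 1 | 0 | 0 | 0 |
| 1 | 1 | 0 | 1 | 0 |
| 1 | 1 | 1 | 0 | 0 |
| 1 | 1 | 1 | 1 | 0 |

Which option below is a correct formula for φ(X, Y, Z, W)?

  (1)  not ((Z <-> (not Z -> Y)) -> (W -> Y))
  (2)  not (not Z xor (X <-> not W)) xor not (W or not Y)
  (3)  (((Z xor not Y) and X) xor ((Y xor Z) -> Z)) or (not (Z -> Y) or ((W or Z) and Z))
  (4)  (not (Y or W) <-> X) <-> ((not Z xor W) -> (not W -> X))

1

(2): at (0,0,1,0) it gives 1, but φ = 0 — eliminated.
(3): at (0,0,0,0) it gives 1, but φ = 0 — eliminated.
(4): at (0,0,0,0) it gives 1, but φ = 0 — eliminated.
Only (1) survives; checking it on all 16 rows confirms it matches φ.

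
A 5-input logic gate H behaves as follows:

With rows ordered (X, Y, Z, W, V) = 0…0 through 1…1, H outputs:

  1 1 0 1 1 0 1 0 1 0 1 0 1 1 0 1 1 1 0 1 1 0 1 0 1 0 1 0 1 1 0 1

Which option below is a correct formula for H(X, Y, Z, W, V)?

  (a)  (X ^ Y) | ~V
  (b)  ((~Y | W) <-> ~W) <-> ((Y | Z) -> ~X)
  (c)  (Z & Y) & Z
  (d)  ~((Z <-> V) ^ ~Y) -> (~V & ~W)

d

(a): at (0,0,0,0,1) it gives 0, but H = 1 — eliminated.
(b): at (0,0,0,1,1) it gives 0, but H = 1 — eliminated.
(c): at (0,0,0,0,0) it gives 0, but H = 1 — eliminated.
That leaves (d). Evaluating it on every row reproduces the table of H exactly.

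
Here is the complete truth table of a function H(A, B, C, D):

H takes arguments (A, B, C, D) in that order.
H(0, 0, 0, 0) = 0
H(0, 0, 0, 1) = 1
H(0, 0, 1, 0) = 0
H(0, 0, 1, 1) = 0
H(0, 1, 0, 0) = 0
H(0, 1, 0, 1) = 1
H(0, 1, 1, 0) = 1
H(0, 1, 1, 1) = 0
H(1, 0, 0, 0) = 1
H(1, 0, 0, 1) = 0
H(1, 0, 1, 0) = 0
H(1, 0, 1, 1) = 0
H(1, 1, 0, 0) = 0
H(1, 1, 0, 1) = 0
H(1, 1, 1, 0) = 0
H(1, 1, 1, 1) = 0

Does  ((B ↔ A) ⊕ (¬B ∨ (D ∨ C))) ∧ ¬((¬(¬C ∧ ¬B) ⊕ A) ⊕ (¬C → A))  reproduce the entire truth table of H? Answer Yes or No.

Test each input against both H and the formula:
  A=0, B=0, C=0, D=0: formula gives 0, H = 0 ✓
  A=0, B=0, C=0, D=1: formula gives 0, but H = 1 ✗
Row (0,0,0,1) is a counterexample, so the formula is not equivalent to H.

No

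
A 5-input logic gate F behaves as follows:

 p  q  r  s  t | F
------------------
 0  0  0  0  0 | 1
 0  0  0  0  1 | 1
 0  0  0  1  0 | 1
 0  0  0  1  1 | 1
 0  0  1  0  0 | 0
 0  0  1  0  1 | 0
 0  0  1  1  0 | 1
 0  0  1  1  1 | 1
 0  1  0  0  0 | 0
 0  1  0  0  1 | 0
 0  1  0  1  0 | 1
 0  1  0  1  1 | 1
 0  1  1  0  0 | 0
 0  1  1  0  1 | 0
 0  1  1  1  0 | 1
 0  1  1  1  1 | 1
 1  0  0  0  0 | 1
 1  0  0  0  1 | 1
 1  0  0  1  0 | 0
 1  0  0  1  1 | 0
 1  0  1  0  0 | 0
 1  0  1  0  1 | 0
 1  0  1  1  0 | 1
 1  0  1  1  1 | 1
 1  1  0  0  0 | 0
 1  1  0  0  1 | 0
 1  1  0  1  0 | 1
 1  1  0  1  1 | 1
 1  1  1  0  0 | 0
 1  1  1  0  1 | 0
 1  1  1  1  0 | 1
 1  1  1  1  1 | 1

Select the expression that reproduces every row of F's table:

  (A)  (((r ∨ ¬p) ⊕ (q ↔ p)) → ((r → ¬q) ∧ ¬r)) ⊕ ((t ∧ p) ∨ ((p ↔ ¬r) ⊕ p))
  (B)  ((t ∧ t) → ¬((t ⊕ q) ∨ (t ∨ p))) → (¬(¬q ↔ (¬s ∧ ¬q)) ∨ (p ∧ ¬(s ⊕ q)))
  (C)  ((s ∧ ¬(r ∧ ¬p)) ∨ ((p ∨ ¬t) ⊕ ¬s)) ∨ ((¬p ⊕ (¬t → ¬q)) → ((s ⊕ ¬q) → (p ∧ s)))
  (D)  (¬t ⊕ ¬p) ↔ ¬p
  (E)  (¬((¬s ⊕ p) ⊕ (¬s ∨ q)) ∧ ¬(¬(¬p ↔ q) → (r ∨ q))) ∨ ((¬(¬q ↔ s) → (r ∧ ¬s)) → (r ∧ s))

(A): at (0,0,1,1,0) it gives 0, but F = 1 — eliminated.
(B): at (0,0,0,0,0) it gives 0, but F = 1 — eliminated.
(C): at (0,0,1,0,0) it gives 1, but F = 0 — eliminated.
(D): at (0,0,0,0,0) it gives 0, but F = 1 — eliminated.
(E) is the remaining candidate, and it agrees with F on all 32 inputs.

E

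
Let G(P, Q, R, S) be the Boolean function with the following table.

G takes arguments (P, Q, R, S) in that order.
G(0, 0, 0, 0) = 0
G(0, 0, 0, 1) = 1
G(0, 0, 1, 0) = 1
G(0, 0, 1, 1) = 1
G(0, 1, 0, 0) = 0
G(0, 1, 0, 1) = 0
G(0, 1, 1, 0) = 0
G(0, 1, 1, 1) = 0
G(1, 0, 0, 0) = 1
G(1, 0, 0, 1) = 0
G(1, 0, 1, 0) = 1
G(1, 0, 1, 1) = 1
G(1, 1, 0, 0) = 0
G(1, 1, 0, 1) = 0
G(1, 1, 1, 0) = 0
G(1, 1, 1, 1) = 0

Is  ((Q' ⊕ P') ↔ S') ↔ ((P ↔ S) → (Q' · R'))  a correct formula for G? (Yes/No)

Check the formula against G row by row:
  P=0, Q=0, R=0, S=0: formula gives 0, G = 0 ✓
  P=0, Q=0, R=0, S=1: formula gives 1, G = 1 ✓
  P=0, Q=0, R=1, S=0: formula gives 1, G = 1 ✓
  P=0, Q=0, R=1, S=1: formula gives 1, G = 1 ✓
  … (the remaining 12 rows also agree.)
Every row agrees, so the formula is equivalent.

Yes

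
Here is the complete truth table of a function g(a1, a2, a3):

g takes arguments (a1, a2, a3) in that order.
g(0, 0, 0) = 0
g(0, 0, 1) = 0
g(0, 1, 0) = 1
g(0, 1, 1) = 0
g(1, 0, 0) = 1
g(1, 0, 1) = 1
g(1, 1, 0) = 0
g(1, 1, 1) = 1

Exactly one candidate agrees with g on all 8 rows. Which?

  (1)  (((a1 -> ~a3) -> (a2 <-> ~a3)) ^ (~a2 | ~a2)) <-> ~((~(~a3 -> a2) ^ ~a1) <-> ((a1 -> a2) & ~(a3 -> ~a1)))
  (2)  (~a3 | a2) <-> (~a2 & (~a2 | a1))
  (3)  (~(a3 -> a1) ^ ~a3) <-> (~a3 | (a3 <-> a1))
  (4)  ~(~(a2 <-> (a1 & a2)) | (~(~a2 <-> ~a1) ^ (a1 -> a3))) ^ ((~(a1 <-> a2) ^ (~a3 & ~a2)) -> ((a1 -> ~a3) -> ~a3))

(2) fails at (0,0,0): the formula yields 1, g is 0.
(3) fails at (0,0,0): the formula yields 1, g is 0.
(4) fails at (0,0,0): the formula yields 1, g is 0.
Only (1) survives; checking it on all 8 rows confirms it matches g.

1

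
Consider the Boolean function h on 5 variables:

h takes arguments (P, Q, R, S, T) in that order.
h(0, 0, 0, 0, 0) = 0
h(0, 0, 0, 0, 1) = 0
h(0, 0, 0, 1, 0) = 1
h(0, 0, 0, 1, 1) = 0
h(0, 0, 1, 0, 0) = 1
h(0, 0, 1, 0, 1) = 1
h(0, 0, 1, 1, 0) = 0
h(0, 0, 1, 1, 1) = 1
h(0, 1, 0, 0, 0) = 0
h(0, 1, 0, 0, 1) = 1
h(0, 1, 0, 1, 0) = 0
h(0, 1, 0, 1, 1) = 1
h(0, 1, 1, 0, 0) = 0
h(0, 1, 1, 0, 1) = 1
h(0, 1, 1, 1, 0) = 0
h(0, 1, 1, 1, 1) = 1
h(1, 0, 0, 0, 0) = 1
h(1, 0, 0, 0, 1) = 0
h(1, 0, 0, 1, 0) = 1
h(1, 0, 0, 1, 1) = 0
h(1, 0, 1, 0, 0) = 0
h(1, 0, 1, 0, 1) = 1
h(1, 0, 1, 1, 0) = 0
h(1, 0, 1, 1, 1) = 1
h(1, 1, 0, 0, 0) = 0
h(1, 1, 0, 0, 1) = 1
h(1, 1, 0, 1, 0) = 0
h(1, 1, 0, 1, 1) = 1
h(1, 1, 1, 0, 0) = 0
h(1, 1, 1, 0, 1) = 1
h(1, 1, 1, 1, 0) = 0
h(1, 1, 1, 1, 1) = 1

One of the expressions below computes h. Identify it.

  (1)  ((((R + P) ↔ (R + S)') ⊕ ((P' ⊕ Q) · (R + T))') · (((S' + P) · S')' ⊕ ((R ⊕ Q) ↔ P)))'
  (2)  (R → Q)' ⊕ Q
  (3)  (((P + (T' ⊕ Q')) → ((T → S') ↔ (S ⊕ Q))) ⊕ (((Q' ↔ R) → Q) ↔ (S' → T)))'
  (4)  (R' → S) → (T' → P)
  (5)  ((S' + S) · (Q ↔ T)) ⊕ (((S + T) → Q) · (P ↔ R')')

(1): at (0,0,0,0,1) it gives 1, but h = 0 — eliminated.
(2): at (0,0,0,1,0) it gives 0, but h = 1 — eliminated.
(4): at (0,0,0,0,0) it gives 1, but h = 0 — eliminated.
(5): at (0,0,1,0,1) it gives 0, but h = 1 — eliminated.
Only (3) survives; checking it on all 32 rows confirms it matches h.

3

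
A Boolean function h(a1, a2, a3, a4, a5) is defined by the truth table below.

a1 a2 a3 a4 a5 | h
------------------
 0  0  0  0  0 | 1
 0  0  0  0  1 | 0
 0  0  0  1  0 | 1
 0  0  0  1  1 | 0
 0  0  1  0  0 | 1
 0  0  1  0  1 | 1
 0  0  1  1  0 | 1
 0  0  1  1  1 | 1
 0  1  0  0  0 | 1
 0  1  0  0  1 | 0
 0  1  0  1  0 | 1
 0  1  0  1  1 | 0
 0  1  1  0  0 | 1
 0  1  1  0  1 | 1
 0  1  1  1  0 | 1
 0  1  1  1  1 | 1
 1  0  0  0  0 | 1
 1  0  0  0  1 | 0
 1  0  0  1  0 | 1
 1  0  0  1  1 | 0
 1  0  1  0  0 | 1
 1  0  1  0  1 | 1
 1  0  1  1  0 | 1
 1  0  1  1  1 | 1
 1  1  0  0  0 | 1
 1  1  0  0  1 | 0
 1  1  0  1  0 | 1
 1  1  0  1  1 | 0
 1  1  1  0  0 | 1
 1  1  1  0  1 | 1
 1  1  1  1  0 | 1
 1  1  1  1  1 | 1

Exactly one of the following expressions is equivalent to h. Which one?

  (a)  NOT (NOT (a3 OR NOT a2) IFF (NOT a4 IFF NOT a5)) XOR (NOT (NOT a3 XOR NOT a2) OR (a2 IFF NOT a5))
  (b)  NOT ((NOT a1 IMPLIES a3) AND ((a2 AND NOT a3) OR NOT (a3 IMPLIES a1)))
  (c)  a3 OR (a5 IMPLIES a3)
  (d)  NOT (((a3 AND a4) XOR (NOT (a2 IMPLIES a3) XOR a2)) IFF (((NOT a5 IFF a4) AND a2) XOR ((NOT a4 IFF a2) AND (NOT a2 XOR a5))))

c

(a) fails at (0,0,0,0,0): the formula yields 0, h is 1.
(b) fails at (0,0,0,0,1): the formula yields 1, h is 0.
(d) fails at (0,0,0,0,0): the formula yields 0, h is 1.
That leaves (c). Evaluating it on every row reproduces the table of h exactly.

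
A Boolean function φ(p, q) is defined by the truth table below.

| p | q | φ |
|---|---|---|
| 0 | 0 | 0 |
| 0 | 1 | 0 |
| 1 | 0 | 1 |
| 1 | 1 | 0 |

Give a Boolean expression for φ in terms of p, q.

φ(p, q) = p ∧ ¬q

φ is 1 on exactly one input, (1,0), whose minterm is p·¬q. So φ is just that conjunction.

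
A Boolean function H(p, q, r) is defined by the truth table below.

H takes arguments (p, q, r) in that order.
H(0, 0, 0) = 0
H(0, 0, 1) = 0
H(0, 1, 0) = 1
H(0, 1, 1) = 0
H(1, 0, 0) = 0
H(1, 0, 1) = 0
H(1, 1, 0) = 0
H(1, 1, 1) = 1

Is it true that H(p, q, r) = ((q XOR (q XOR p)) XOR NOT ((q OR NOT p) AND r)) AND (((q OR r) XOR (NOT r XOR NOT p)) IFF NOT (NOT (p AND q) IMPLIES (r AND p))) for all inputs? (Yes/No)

No

Evaluate ((q XOR (q XOR p)) XOR NOT ((q OR NOT p) AND r)) AND (((q OR r) XOR (NOT r XOR NOT p)) IFF NOT (NOT (p AND q) IMPLIES (r AND p))) on each row and compare to H:
  p=0, q=0, r=0: formula gives 0, H = 0 ✓
  p=0, q=0, r=1: formula gives 0, H = 0 ✓
  p=0, q=1, r=0: formula gives 1, H = 1 ✓
  p=0, q=1, r=1: formula gives 0, H = 0 ✓
  p=1, q=0, r=0: formula gives 0, H = 0 ✓
  …
  p=1, q=1, r=1: formula gives 0, but H = 1 ✗
Since they disagree at (1,1,1), the expression is not a correct formula for H.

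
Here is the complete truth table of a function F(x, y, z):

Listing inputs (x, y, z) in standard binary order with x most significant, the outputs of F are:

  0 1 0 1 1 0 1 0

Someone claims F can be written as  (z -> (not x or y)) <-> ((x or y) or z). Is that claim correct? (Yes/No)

Test each input against both F and the formula:
  x=0, y=0, z=0: formula gives 0, F = 0 ✓
  x=0, y=0, z=1: formula gives 1, F = 1 ✓
  x=0, y=1, z=0: formula gives 1, but F = 0 ✗
Since they disagree at (0,1,0), the expression is not a correct formula for F.

No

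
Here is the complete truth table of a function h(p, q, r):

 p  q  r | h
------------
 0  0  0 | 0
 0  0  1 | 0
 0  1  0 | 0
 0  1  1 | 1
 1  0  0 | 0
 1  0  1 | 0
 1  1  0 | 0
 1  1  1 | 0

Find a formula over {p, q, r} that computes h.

h is 1 on exactly one input, (0,1,1), whose minterm is ¬p·q·r. So h is just that conjunction.

h(p, q, r) = (not p and q) and r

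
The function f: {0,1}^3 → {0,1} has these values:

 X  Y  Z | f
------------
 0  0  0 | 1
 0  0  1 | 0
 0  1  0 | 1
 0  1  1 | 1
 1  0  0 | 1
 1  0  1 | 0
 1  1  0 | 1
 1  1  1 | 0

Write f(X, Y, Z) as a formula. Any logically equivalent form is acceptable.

The 0-rows are (0,0,1), (1,0,1), (1,1,1). Take each as a conjunction (¬X·¬Y·Z, X·¬Y·Z, X·Y·Z), form their disjunction, and complement — that gives a formula that is 1 everywhere f is.

f(X, Y, Z) = ¬((((¬X ∧ ¬Y) ∧ Z) ∨ ((X ∧ ¬Y) ∧ Z)) ∨ ((X ∧ Y) ∧ Z))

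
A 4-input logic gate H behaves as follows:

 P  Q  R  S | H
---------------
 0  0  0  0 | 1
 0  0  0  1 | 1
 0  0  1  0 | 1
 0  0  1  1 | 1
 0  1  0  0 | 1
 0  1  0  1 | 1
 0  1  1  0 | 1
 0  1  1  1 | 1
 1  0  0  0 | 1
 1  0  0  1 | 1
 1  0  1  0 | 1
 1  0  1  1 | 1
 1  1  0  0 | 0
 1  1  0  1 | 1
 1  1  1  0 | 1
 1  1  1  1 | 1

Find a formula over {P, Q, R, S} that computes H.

H is 0 on exactly one input, (1,1,0,0), whose minterm is P·Q·¬R·¬S. So H is the negation of that single conjunction.

H(P, Q, R, S) = ~(((P & Q) & ~R) & ~S)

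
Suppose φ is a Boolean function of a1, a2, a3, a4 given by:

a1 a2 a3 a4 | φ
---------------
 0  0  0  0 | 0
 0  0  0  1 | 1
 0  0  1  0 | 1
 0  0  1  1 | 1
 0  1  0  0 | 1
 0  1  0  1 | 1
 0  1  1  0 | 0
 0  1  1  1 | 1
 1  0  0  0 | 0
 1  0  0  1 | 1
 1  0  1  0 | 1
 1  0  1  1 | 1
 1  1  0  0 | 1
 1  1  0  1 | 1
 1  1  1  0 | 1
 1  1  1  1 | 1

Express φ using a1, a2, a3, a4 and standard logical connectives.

φ(a1, a2, a3, a4) = ¬(((((¬a1 ∧ ¬a2) ∧ ¬a3) ∧ ¬a4) ∨ (((¬a1 ∧ a2) ∧ a3) ∧ ¬a4)) ∨ (((a1 ∧ ¬a2) ∧ ¬a3) ∧ ¬a4))

The 0-rows are (0,0,0,0), (0,1,1,0), (1,0,0,0). Take each as a conjunction (¬a1·¬a2·¬a3·¬a4, ¬a1·a2·a3·¬a4, a1·¬a2·¬a3·¬a4), form their disjunction, and complement — that gives a formula that is 1 everywhere φ is.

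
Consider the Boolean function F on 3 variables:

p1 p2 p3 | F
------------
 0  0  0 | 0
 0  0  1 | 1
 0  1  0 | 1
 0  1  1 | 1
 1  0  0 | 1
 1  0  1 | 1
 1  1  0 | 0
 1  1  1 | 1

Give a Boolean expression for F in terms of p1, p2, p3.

F(p1, p2, p3) = (((p1' · p2') · p3') + ((p1 · p2) · p3'))'

F is 0 on only 2 rows — (0,0,0), (1,1,0). Writing each as a minterm (¬p1·¬p2·¬p3, p1·p2·¬p3) and OR-ing them characterizes exactly where F=0, so F is the negation of that disjunction.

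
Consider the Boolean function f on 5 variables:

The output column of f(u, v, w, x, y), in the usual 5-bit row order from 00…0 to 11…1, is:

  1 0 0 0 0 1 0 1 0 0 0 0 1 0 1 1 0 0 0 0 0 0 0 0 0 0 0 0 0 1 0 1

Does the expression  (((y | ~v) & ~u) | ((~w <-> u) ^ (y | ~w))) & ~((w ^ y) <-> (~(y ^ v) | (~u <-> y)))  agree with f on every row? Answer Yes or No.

No

Test each input against both f and the formula:
  u=0, v=0, w=0, x=0, y=0: formula gives 1, f = 1 ✓
  u=0, v=0, w=0, x=0, y=1: formula gives 0, f = 0 ✓
  u=0, v=0, w=0, x=1, y=0: formula gives 1, but f = 0 ✗
Row (0,0,0,1,0) is a counterexample, so the formula is not equivalent to f.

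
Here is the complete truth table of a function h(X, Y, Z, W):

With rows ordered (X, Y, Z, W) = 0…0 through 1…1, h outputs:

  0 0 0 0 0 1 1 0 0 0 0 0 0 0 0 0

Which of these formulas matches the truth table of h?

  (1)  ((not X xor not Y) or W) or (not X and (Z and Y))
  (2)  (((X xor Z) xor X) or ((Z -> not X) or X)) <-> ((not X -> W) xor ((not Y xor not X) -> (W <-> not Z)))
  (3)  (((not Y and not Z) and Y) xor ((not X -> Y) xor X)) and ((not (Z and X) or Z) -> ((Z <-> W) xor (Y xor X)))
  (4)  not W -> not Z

(1) fails at (0,0,0,1): the formula yields 1, h is 0.
(2) fails at (0,0,0,0): the formula yields 1, h is 0.
(4) fails at (0,0,0,0): the formula yields 1, h is 0.
(3) is the remaining candidate, and it agrees with h on all 16 inputs.

3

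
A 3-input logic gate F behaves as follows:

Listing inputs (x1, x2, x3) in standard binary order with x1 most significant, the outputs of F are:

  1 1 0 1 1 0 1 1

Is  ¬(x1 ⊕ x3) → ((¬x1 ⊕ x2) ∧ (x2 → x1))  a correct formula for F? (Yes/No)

Yes

Check the formula against F row by row:
  x1=0, x2=0, x3=0: formula gives 1, F = 1 ✓
  x1=0, x2=0, x3=1: formula gives 1, F = 1 ✓
  x1=0, x2=1, x3=0: formula gives 0, F = 0 ✓
  x1=0, x2=1, x3=1: formula gives 1, F = 1 ✓
  x1=1, x2=0, x3=0: formula gives 1, F = 1 ✓
  … (the remaining 3 rows also agree.)
No disagreement on any input; they are logically equivalent.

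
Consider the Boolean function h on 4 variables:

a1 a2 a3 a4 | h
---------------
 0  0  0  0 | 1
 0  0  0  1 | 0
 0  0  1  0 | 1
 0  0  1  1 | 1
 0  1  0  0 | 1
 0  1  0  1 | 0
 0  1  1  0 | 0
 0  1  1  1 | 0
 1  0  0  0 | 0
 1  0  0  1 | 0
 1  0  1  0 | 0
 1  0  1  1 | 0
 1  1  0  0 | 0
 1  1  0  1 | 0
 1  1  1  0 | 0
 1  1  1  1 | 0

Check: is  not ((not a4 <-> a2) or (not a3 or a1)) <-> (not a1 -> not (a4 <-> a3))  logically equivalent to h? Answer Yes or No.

Evaluate not ((not a4 <-> a2) or (not a3 or a1)) <-> (not a1 -> not (a4 <-> a3)) on each row and compare to h:
  a1=0, a2=0, a3=0, a4=0: formula gives 1, h = 1 ✓
  a1=0, a2=0, a3=0, a4=1: formula gives 0, h = 0 ✓
  a1=0, a2=0, a3=1, a4=0: formula gives 1, h = 1 ✓
  a1=0, a2=0, a3=1, a4=1: formula gives 1, h = 1 ✓
  … (the remaining 12 rows also agree.)
No disagreement on any input; they are logically equivalent.

Yes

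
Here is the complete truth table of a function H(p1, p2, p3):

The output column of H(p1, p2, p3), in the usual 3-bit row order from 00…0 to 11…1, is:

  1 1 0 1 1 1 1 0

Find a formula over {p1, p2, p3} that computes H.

H(p1, p2, p3) = not (((not p1 and p2) and not p3) or ((p1 and p2) and p3))

There are just 2 zero rows: (0,1,0), (1,1,1). Their minterms are ¬p1·p2·¬p3, p1·p2·p3; the OR of those covers precisely the 0-outputs, and negating it yields H.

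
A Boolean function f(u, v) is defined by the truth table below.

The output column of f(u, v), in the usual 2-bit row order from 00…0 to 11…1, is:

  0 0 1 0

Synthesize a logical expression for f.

f(u, v) = u · v'

1 only at (1,0): u AND NOT v.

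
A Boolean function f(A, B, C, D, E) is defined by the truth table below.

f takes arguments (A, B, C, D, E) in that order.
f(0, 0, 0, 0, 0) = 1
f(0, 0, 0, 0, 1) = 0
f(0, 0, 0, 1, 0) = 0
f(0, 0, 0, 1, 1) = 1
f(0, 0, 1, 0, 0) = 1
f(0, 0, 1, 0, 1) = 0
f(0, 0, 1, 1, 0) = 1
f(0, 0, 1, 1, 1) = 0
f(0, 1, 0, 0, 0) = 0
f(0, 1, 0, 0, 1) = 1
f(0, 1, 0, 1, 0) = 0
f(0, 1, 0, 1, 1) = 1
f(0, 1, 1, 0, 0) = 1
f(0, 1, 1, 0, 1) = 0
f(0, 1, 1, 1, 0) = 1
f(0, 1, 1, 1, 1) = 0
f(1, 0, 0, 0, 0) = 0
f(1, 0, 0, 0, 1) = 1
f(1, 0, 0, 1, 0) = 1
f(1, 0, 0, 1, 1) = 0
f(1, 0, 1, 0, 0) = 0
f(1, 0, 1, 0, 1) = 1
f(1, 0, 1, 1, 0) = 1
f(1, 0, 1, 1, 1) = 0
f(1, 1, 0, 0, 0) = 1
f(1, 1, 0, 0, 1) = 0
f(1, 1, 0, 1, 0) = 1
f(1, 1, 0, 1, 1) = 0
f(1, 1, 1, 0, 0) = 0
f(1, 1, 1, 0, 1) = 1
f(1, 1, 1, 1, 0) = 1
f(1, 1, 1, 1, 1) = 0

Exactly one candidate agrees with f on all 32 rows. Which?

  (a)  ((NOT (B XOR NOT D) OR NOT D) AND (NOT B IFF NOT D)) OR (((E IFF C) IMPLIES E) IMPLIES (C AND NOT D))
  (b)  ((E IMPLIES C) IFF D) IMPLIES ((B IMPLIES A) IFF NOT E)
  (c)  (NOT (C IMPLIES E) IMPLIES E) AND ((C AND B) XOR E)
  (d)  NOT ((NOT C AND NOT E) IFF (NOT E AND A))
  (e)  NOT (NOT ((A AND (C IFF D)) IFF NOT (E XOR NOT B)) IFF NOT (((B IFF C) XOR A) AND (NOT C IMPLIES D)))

(a): at (0,0,0,0,1) it gives 1, but f = 0 — eliminated.
(b): at (0,0,0,1,0) it gives 1, but f = 0 — eliminated.
(c): at (0,0,0,0,0) it gives 0, but f = 1 — eliminated.
(d): at (0,0,0,1,0) it gives 1, but f = 0 — eliminated.
Only (e) survives; checking it on all 32 rows confirms it matches f.

e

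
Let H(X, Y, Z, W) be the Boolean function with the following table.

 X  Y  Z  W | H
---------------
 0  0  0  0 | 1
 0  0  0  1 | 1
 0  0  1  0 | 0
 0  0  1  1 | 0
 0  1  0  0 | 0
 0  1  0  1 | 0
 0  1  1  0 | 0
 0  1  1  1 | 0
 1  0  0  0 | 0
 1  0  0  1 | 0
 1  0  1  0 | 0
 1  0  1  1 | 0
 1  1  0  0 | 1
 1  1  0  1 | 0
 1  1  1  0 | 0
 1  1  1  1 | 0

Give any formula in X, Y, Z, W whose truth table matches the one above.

H(X, Y, Z, W) = ((((not X and not Y) and not Z) and not W) or (((not X and not Y) and not Z) and W)) or (((X and Y) and not Z) and not W)

H=1 on 3 inputs: (0,0,0,0), (0,0,0,1), (1,1,0,0). Reading each as a conjunction of literals (¬X·¬Y·¬Z·¬W, ¬X·¬Y·¬Z·W, X·Y·¬Z·¬W) and taking the OR gives the canonical DNF.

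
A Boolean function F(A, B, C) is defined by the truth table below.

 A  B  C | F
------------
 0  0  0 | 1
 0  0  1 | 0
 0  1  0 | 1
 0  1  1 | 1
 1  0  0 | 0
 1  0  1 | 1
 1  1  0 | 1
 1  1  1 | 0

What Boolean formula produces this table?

There are just 3 zero rows: (0,0,1), (1,0,0), (1,1,1). Their minterms are ¬A·¬B·C, A·¬B·¬C, A·B·C; the OR of those covers precisely the 0-outputs, and negating it yields F.

F(A, B, C) = ¬((((¬A ∧ ¬B) ∧ C) ∨ ((A ∧ ¬B) ∧ ¬C)) ∨ ((A ∧ B) ∧ C))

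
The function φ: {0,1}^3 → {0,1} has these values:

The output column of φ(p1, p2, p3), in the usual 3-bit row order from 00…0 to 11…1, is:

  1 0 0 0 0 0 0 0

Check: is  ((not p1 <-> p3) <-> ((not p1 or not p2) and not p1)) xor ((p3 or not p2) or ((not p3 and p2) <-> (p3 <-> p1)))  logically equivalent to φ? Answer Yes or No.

No

Check the formula against φ row by row:
  p1=0, p2=0, p3=0: formula gives 1, φ = 1 ✓
  p1=0, p2=0, p3=1: formula gives 0, φ = 0 ✓
  p1=0, p2=1, p3=0: formula gives 1, but φ = 0 ✗
Since they disagree at (0,1,0), the expression is not a correct formula for φ.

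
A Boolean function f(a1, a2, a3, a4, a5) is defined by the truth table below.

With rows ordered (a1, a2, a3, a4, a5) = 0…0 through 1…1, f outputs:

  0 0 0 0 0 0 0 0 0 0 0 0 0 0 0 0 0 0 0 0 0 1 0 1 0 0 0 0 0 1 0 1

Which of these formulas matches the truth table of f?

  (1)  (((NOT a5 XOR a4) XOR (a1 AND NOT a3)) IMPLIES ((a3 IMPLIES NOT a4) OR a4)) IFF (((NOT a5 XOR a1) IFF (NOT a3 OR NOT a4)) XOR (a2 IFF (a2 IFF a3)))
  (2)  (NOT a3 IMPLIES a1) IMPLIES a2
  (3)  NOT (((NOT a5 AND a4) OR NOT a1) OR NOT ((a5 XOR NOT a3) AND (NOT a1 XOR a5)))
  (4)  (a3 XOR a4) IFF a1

3

(1) fails at (0,0,0,0,0): the formula yields 1, f is 0.
(2) fails at (0,0,0,0,0): the formula yields 1, f is 0.
(4) fails at (0,0,0,0,0): the formula yields 1, f is 0.
That leaves (3). Evaluating it on every row reproduces the table of f exactly.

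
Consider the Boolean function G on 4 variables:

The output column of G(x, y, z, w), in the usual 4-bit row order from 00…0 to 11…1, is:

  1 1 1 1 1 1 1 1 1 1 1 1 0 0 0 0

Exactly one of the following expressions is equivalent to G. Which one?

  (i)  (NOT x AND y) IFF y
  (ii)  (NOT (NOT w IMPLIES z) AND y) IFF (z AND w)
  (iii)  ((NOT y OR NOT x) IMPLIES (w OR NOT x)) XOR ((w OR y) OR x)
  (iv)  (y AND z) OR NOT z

i

(ii): at (0,0,1,1) it gives 0, but G = 1 — eliminated.
(iii): at (0,0,0,1) it gives 0, but G = 1 — eliminated.
(iv): at (0,0,1,0) it gives 0, but G = 1 — eliminated.
(i) is the remaining candidate, and it agrees with G on all 16 inputs.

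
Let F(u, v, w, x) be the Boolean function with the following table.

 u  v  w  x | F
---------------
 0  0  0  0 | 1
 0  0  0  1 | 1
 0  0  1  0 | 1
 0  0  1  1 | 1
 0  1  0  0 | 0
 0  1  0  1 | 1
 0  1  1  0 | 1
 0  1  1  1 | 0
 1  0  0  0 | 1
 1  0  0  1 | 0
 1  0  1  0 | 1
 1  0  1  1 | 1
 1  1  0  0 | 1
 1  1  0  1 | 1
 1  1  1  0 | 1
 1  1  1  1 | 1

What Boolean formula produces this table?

There are just 3 zero rows: (0,1,0,0), (0,1,1,1), (1,0,0,1). Their minterms are ¬u·v·¬w·¬x, ¬u·v·w·x, u·¬v·¬w·x; the OR of those covers precisely the 0-outputs, and negating it yields F.

F(u, v, w, x) = NOT (((((NOT u AND v) AND NOT w) AND NOT x) OR (((NOT u AND v) AND w) AND x)) OR (((u AND NOT v) AND NOT w) AND x))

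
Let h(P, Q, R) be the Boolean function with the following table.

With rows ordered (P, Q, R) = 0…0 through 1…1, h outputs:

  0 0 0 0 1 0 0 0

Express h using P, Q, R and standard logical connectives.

h(P, Q, R) = (P and not Q) and not R

h is 1 on exactly one input, (1,0,0), whose minterm is P·¬Q·¬R. So h is just that conjunction.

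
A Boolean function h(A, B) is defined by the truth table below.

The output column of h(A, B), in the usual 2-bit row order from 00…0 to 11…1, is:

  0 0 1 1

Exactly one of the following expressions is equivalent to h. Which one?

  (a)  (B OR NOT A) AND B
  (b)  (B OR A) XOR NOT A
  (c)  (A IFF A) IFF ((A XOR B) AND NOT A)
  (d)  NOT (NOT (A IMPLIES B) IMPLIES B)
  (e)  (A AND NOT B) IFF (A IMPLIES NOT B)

e

(a) fails at (0,1): the formula yields 1, h is 0.
(b) fails at (0,0): the formula yields 1, h is 0.
(c) fails at (0,1): the formula yields 1, h is 0.
(d) fails at (1,1): the formula yields 0, h is 1.
(e) is the remaining candidate, and it agrees with h on all 4 inputs.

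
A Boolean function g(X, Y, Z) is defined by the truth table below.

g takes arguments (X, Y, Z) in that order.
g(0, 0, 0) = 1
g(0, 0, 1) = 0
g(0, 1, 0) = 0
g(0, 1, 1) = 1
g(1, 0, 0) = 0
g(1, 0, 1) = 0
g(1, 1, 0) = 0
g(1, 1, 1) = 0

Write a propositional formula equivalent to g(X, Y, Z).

The 1-rows are (0,0,0), (0,1,1). Each contributes one minterm — ¬X·¬Y·¬Z; ¬X·Y·Z — and their disjunction is a sum-of-products form of g.

g(X, Y, Z) = ((NOT X AND NOT Y) AND NOT Z) OR ((NOT X AND Y) AND Z)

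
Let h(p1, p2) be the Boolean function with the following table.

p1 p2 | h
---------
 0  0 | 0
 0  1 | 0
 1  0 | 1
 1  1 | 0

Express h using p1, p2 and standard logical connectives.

1 only at (1,0): p1 AND NOT p2.

h(p1, p2) = p1 and not p2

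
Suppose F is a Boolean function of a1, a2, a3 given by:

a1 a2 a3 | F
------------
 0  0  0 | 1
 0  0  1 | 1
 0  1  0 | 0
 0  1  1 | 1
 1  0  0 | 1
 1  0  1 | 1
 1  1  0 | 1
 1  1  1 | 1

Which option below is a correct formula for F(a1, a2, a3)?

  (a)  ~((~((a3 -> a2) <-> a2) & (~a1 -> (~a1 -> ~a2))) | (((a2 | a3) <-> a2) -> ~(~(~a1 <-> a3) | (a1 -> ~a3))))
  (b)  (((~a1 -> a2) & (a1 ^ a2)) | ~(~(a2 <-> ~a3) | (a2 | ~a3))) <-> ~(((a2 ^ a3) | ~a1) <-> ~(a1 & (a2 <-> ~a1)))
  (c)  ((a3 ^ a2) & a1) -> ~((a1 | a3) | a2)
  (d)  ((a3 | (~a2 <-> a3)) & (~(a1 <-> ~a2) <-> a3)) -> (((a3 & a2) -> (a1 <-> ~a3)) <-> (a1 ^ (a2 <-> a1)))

d

(a) fails at (0,0,0): the formula yields 0, F is 1.
(b) fails at (0,0,1): the formula yields 0, F is 1.
(c) fails at (0,1,0): the formula yields 1, F is 0.
Only (d) survives; checking it on all 8 rows confirms it matches F.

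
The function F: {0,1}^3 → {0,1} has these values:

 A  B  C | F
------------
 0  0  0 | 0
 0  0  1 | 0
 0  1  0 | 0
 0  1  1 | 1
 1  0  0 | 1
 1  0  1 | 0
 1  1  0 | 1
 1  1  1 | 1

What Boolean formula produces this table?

The 1-rows are (0,1,1), (1,0,0), (1,1,0), (1,1,1). Each contributes one minterm — ¬A·B·C; A·¬B·¬C; A·B·¬C; A·B·C — and their disjunction is a sum-of-products form of F.

F(A, B, C) = ((((¬A ∧ B) ∧ C) ∨ ((A ∧ ¬B) ∧ ¬C)) ∨ ((A ∧ B) ∧ ¬C)) ∨ ((A ∧ B) ∧ C)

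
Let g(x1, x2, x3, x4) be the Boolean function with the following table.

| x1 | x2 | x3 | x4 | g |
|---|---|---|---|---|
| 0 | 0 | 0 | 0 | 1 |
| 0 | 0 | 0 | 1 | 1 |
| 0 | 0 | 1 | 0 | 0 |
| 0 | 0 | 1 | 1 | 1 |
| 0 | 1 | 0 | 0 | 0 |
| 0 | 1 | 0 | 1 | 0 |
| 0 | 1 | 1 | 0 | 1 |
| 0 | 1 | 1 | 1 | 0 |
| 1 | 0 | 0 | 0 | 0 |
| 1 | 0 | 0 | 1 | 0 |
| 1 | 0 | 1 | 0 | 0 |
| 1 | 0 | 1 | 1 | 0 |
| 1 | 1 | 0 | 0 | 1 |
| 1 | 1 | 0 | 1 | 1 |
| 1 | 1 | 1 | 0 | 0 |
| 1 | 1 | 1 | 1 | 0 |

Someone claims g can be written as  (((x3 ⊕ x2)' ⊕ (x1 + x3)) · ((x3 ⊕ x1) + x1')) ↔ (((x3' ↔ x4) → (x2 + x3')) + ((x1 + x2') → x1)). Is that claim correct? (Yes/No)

Test each input against both g and the formula:
  x1=0, x2=0, x3=0, x4=0: formula gives 1, g = 1 ✓
  x1=0, x2=0, x3=0, x4=1: formula gives 1, g = 1 ✓
  x1=0, x2=0, x3=1, x4=0: formula gives 0, g = 0 ✓
  x1=0, x2=0, x3=1, x4=1: formula gives 1, g = 1 ✓
  …
  x1=0, x2=1, x3=1, x4=0: formula gives 0, but g = 1 ✗
A single disagreement suffices: at (0,1,1,0) they differ, so the formula does not compute g.

No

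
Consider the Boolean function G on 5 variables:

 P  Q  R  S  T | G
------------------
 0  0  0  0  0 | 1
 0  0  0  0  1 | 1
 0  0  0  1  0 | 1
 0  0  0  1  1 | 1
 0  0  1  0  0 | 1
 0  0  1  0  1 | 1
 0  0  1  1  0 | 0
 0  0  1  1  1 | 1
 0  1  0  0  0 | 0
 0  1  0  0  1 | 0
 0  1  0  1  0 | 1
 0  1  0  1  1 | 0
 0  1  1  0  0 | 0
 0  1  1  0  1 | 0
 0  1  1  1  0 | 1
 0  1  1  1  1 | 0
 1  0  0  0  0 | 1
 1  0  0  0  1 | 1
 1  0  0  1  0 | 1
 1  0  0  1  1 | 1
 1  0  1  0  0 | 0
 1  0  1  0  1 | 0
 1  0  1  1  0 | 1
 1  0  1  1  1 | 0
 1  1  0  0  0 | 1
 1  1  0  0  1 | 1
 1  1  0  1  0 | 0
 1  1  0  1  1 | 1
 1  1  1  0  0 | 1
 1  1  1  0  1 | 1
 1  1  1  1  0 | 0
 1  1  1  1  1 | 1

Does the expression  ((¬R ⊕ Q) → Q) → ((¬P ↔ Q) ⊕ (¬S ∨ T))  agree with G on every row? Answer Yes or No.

Yes

Check the formula against G row by row:
  P=0, Q=0, R=0, S=0, T=0: formula gives 1, G = 1 ✓
  P=0, Q=0, R=0, S=0, T=1: formula gives 1, G = 1 ✓
  P=0, Q=0, R=0, S=1, T=0: formula gives 1, G = 1 ✓
  P=0, Q=0, R=0, S=1, T=1: formula gives 1, G = 1 ✓
  … (the remaining 28 rows also agree.)
All 32 rows match — the expression computes G exactly.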